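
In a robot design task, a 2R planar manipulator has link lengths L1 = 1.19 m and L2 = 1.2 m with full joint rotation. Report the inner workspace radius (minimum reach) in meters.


r_min = |L1 - L2| = |1.19 - 1.2| = 0.0100

0.0100 m


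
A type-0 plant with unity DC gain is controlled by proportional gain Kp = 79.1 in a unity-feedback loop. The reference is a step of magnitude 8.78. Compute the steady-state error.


e_ss = R/(1 + Kp) = 8.78/(1 + 79.1) = 8.78/80.1000 = 0.1096

0.1096


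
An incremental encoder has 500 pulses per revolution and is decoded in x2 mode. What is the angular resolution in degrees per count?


resolution = 360 / (PPR * 2) = 360 / 1000 = 0.3600

0.3600 degrees


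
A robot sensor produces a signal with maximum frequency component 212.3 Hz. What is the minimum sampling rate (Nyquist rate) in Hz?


f_s,min = 2*f_max = 2*212.3 = 424.6000

424.6000 Hz


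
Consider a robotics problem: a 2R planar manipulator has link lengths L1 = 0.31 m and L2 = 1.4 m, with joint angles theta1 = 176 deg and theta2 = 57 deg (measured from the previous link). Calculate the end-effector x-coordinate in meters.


x = L1*cos(th1) + L2*cos(th1+th2) = 0.31*cos(176 deg) + 1.4*cos(233 deg) = -1.1518

-1.1518 m


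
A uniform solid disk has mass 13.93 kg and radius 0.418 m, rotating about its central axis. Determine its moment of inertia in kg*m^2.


I = (1/2)*m*R^2 = 0.5*13.93*0.418^2 = 1.2170

1.2170 kg*m^2


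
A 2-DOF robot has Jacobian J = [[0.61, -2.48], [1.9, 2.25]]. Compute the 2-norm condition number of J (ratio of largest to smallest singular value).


JJ^T eigenvalues: trace(JJ^T) = 15.1950, det(JJ^T) = det(J)^2 = 37.02114025
s_max^2 = (15.1950 + sqrt(82.80346400))/2 = 12.14732044
s_min^2 = (15.1950 - sqrt(82.80346400))/2 = 3.04767956
kappa = s_max/s_min = sqrt(12.14732044/3.04767956) = 1.9964

1.9964


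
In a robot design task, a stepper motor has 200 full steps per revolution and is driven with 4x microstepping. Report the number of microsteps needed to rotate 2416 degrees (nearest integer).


step_size = 360/(200*4) = 360/800 = 0.450000 deg
n = 2416/(360/800) = 2416*800/360 = 5368.8889 -> 5369

5369 steps


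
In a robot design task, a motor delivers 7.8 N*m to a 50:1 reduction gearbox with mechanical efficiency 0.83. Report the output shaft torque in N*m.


tau_out = tau_in * N * eta = 7.8 * 50 * 0.83 = 323.7000

323.7000 N*m


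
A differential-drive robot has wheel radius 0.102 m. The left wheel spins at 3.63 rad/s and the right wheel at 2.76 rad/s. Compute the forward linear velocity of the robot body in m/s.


v = r*(wR + wL)/2 = 0.102*(2.76 + 3.63)/2 = 0.3259

0.3259 m/s


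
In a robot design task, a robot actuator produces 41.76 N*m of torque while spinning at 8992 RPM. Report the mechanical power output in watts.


omega = 8992 * 2*pi/60 = 941.640038 rad/s
P = tau * omega = 41.76 * 941.640038 = 39322.8880

39322.8880 W


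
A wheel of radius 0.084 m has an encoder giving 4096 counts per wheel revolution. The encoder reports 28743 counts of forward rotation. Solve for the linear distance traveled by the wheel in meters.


revs = 28743/4096 = 7.017334
d = revs * 2*pi*r = 7.017334 * 2*pi*0.084 = 3.7037

3.7037 m


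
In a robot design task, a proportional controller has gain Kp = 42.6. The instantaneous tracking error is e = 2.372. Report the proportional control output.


u_P = Kp * e = 42.6 * 2.372 = 101.0472

101.0472


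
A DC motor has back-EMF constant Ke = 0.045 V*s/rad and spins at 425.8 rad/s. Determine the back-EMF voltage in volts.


V_emf = Ke * omega = 0.045*425.8 = 19.1610

19.1610 V


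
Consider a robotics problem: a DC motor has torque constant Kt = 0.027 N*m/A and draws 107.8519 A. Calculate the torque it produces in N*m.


tau = Kt * I = 0.027*107.8519 = 2.9120

2.9120 N*m


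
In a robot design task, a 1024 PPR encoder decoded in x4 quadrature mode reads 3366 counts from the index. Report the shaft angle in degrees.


angle = counts * 360 / (PPR*4) = 3366 * 360 / 4096 = 295.8398

295.8398 degrees


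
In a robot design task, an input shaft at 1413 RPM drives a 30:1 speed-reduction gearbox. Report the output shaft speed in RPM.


omega_out = omega_in / N = 1413 / 30 = 47.1000

47.1000 RPM


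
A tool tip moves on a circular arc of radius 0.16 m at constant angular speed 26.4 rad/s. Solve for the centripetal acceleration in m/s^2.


a_c = omega^2 * r = 26.4^2 * 0.16 = 111.5136

111.5136 m/s^2


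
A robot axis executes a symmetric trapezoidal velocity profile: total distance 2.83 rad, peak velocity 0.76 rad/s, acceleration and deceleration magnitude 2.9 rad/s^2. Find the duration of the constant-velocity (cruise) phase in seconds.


t_acc = v/a = 0.262069 s, d_acc = v^2/(2a) = 0.099586 rad each
d_cruise = 2.83 - 2*0.099586 = 2.630828 rad
t_cruise = d_cruise/v = 2.630828/0.76 = 3.4616

3.4616 s


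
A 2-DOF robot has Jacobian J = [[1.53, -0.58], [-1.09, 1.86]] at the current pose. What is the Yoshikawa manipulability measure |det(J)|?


det(J) = 1.53*1.86 - (-0.58)*(-1.09) = 2.2136
|det(J)| = 2.2136

2.2136


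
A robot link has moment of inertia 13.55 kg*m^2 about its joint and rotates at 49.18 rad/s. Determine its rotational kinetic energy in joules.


KE = (1/2)*I*omega^2 = 0.5*13.55*49.18^2 = 16386.5055

16386.5055 J


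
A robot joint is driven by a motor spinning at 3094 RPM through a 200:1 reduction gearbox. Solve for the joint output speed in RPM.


omega_joint = omega_motor / N = 3094 / 200 = 15.4700

15.4700 RPM


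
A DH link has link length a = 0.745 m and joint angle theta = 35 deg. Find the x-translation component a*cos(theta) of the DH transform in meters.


a*cos(theta) = 0.745*cos(35 deg) = 0.6103

0.6103 m


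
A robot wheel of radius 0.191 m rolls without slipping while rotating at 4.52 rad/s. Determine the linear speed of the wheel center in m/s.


v = omega * r = 4.52 * 0.191 = 0.8633

0.8633 m/s


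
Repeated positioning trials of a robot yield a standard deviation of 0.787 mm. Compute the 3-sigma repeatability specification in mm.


repeatability = 3*sigma = 3*0.787 = 2.3610

2.3610 mm


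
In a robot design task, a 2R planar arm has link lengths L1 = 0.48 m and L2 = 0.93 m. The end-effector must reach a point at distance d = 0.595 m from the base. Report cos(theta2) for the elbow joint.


cos(th2) = (d^2 - L1^2 - L2^2)/(2*L1*L2) = (0.595^2 - 0.48^2 - 0.93^2)/(2*0.48*0.93) = -0.8303

-0.8303


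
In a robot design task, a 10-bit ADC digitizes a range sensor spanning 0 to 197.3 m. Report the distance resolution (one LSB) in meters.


res = range / 2^n = 197.3/2^10 = 197.3/1024 = 0.1927

0.1927 m


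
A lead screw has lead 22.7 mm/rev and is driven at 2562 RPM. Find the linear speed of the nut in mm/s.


v = lead * (RPM/60) = 22.7*2562/60 = 969.2900

969.2900 mm/s


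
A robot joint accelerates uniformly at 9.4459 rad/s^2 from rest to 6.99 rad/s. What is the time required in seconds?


t = delta_omega / alpha = 6.99 / 9.4459 = 0.7400

0.7400 s


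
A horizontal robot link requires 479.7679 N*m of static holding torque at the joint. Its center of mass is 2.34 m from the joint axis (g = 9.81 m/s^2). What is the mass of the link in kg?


m = tau / (g*L) = 479.7679 / (9.81 * 2.34) = 20.9000

20.9000 kg


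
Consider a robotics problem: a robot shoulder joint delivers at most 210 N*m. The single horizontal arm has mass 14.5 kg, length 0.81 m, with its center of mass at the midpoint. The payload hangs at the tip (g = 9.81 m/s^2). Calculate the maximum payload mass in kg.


tau_arm = m_arm*g*(L/2) = 14.5*9.81*0.81/2 = 57.6092 N*m
tau_payload = tau_max - tau_arm = 210 - 57.6092 = 152.3908
m_payload = tau_payload / (g*L) = 152.3908 / (9.81*0.81) = 19.1781

19.1781 kg


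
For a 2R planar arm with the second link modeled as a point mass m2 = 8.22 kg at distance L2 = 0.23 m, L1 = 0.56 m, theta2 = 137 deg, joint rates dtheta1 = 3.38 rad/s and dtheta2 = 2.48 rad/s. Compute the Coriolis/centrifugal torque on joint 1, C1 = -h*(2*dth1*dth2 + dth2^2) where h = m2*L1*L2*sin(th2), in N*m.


h = m2*L1*L2*sin(th2) = 8.22*0.56*0.23*sin(137 deg) = 0.722056
C1 = -h*(2*3.38*2.48 + 2.48^2) = -0.722056*22.9152 = -16.5461

-16.5461 N*m


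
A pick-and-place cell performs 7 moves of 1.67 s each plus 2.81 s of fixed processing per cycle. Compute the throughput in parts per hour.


T_cycle = 7*1.67 + 2.81 = 14.5000 s
rate = 3600/T = 248.2759

248.2759 parts/hour


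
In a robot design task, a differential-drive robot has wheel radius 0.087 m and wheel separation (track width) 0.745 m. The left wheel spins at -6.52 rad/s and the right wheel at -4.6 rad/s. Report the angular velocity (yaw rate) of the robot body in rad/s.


omega = r*(wR - wL)/L = 0.087*(-4.6 - (-6.52))/0.745 = 0.2242

0.2242 rad/s


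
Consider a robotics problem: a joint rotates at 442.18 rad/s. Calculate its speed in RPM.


RPM = 442.18 * 60/(2*pi) = 4222.5080

4222.5080 RPM


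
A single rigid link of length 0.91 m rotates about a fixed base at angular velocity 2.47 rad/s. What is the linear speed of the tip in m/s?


v = L*omega = 0.91 * 2.47 = 2.2477

2.2477 m/s


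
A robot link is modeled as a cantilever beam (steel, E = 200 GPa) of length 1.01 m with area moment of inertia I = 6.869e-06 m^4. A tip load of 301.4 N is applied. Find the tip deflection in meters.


delta = F*L^3/(3*E*I) = 301.4*1.01^3/(3*2.000e+11*6.869e-06)
      = 310.5327214/4121400 = 7.5346e-05

7.5346e-05 m


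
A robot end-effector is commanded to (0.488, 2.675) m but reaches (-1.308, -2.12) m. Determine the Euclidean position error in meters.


dx = -1.308 - (0.488) = -1.7960, dy = -2.12 - (2.675) = -4.7950
err = sqrt(3.225616 + 22.992025) = 5.1203

5.1203 m


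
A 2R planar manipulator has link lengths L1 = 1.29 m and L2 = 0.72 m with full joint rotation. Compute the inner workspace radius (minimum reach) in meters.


r_min = |L1 - L2| = |1.29 - 0.72| = 0.5700

0.5700 m


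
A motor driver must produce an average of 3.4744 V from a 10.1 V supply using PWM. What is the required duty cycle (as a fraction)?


D = V_avg/V_supply = 3.4744/10.1 = 0.3440

0.3440


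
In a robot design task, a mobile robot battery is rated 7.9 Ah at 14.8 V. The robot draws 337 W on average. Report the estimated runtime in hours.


E = 7.9*14.8 = 116.9200 Wh
t = E/P = 116.9200/337 = 0.3469

0.3469 hours


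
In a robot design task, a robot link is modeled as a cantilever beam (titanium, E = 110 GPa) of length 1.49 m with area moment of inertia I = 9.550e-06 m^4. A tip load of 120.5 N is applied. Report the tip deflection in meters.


delta = F*L^3/(3*E*I) = 120.5*1.49^3/(3*1.100e+11*9.550e-06)
      = 398.6078545/3151500 = 1.2648e-04

1.2648e-04 m


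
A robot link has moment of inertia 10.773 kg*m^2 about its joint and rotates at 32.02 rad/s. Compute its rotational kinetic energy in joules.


KE = (1/2)*I*omega^2 = 0.5*10.773*32.02^2 = 5522.6729

5522.6729 J


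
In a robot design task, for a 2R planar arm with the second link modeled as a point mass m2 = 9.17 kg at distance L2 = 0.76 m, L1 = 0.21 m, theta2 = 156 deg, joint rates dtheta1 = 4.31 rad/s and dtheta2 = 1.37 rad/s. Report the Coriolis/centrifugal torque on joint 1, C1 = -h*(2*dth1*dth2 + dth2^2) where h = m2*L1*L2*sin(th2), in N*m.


h = m2*L1*L2*sin(th2) = 9.17*0.21*0.76*sin(156 deg) = 0.595272
C1 = -h*(2*4.31*1.37 + 1.37^2) = -0.595272*13.6863 = -8.1471

-8.1471 N*m


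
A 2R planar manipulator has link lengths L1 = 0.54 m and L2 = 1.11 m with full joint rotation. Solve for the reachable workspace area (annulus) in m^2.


r_max = L1 + L2 = 1.6500, r_min = |L1 - L2| = 0.5700
A = pi*(r_max^2 - r_min^2) = pi*(2.7225 - 0.3249) = 7.5323

7.5323 m^2


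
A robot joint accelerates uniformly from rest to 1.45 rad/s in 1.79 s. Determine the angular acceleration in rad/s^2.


alpha = delta_omega / t = 1.45 / 1.79 = 0.8101

0.8101 rad/s^2


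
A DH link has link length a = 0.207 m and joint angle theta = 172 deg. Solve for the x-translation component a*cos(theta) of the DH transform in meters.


a*cos(theta) = 0.207*cos(172 deg) = -0.2050

-0.2050 m


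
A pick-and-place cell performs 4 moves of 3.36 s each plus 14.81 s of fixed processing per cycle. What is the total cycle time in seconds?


T = 4*3.36 + 14.81 = 28.2500

28.2500 s


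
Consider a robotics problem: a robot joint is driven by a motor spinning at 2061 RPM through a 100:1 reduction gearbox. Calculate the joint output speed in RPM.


omega_joint = omega_motor / N = 2061 / 100 = 20.6100

20.6100 RPM


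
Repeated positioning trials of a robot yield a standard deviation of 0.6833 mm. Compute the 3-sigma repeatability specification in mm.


repeatability = 3*sigma = 3*0.6833 = 2.0499

2.0499 mm


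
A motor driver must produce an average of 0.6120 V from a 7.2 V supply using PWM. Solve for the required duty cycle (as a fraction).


D = V_avg/V_supply = 0.6120/7.2 = 0.0850

0.0850


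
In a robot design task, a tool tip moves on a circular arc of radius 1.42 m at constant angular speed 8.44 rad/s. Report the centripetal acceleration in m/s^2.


a_c = omega^2 * r = 8.44^2 * 1.42 = 101.1517

101.1517 m/s^2


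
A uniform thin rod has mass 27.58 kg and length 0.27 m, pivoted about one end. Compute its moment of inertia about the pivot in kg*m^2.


I = (1/3)*m*L^2 = (1/3)*27.58*0.27^2 = 0.6702

0.6702 kg*m^2


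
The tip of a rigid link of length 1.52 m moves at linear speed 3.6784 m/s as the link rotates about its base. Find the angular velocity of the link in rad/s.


omega = v / L = 3.6784 / 1.52 = 2.4200

2.4200 rad/s


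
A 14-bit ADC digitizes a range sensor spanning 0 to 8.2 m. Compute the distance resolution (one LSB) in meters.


res = range / 2^n = 8.2/2^14 = 8.2/16384 = 5.0049e-04

5.0049e-04 m


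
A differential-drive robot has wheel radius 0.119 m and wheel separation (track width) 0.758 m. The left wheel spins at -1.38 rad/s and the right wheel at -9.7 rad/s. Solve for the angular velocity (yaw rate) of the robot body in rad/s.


omega = r*(wR - wL)/L = 0.119*(-9.7 - (-1.38))/0.758 = -1.3062

-1.3062 rad/s


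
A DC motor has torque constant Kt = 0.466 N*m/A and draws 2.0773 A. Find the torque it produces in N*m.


tau = Kt * I = 0.466*2.0773 = 0.9680

0.9680 N*m


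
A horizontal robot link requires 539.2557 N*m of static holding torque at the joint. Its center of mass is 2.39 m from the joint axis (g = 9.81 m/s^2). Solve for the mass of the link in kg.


m = tau / (g*L) = 539.2557 / (9.81 * 2.39) = 23.0000

23.0000 kg


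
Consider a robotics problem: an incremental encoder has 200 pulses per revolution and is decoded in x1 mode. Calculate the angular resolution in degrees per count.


resolution = 360 / (PPR * 1) = 360 / 200 = 1.8000

1.8000 degrees


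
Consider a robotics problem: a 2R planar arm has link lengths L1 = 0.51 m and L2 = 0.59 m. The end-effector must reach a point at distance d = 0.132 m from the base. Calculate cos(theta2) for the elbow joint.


cos(th2) = (d^2 - L1^2 - L2^2)/(2*L1*L2) = (0.132^2 - 0.51^2 - 0.59^2)/(2*0.51*0.59) = -0.9817

-0.9817


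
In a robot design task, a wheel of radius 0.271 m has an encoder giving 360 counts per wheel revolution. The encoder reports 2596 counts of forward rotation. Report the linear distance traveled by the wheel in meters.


revs = 2596/360 = 7.211111
d = revs * 2*pi*r = 7.211111 * 2*pi*0.271 = 12.2787

12.2787 m


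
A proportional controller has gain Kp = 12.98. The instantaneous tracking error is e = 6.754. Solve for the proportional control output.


u_P = Kp * e = 12.98 * 6.754 = 87.6669

87.6669


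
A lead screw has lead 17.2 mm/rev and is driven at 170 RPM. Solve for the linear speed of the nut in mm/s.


v = lead * (RPM/60) = 17.2*170/60 = 48.7333

48.7333 mm/s


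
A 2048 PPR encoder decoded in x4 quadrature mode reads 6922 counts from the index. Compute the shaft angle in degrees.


angle = counts * 360 / (PPR*4) = 6922 * 360 / 8192 = 304.1895

304.1895 degrees


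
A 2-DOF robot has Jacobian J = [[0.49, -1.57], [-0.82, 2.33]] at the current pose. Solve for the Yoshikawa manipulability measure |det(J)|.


det(J) = 0.49*2.33 - (-1.57)*(-0.82) = -0.1457
|det(J)| = 0.1457

0.1457


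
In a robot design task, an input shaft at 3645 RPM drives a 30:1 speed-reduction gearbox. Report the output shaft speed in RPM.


omega_out = omega_in / N = 3645 / 30 = 121.5000

121.5000 RPM


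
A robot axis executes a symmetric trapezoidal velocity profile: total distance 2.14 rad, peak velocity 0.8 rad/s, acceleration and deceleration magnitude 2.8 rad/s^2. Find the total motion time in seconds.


t_acc = v/a = 0.8/2.8 = 0.285714 s
d_acc = v^2/(2a) = 0.114286 rad (each ramp)
d_cruise = 2.14 - 2*0.114286 = 1.911428 rad
t_cruise = 1.911428/0.8 = 2.389285 s
t_total = 2*0.285714 + 2.389285 = 2.9607

2.9607 s


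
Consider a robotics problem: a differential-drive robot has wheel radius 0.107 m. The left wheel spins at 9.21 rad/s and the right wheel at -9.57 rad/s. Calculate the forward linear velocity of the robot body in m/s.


v = r*(wR + wL)/2 = 0.107*(-9.57 + 9.21)/2 = -0.0193

-0.0193 m/s


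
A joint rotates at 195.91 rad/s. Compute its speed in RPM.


RPM = 195.91 * 60/(2*pi) = 1870.8027

1870.8027 RPM


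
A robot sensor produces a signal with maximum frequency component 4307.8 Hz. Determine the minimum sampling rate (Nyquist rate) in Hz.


f_s,min = 2*f_max = 2*4307.8 = 8615.6000

8615.6000 Hz


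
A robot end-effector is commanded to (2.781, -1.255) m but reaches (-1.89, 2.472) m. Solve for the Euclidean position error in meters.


dx = -1.89 - (2.781) = -4.6710, dy = 2.472 - (-1.255) = 3.7270
err = sqrt(21.818241 + 13.890529) = 5.9757

5.9757 m


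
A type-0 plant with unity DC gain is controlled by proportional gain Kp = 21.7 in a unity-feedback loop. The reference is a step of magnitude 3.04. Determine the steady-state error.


e_ss = R/(1 + Kp) = 3.04/(1 + 21.7) = 3.04/22.7000 = 0.1339

0.1339


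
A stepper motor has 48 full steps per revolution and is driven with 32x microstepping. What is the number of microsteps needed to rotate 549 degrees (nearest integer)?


step_size = 360/(48*32) = 360/1536 = 0.234375 deg
n = 549/(360/1536) = 549*1536/360 = 2342.4000 -> 2342

2342 steps


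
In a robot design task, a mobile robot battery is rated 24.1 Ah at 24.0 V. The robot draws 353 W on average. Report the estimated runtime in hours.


E = 24.1*24.0 = 578.4000 Wh
t = E/P = 578.4000/353 = 1.6385

1.6385 hours


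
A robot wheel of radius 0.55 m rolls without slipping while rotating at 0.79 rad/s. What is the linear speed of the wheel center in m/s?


v = omega * r = 0.79 * 0.55 = 0.4345

0.4345 m/s


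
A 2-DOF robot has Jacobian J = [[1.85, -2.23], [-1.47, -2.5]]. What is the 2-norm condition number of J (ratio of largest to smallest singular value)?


JJ^T eigenvalues: trace(JJ^T) = 16.8063, det(JJ^T) = det(J)^2 = 62.45898961
s_max^2 = (16.8063 + sqrt(32.61576125))/2 = 11.25866052
s_min^2 = (16.8063 - sqrt(32.61576125))/2 = 5.54763948
kappa = s_max/s_min = sqrt(11.25866052/5.54763948) = 1.4246

1.4246


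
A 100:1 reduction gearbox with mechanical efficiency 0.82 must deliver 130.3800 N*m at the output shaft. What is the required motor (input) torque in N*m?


tau_in = tau_out / (N * eta) = 130.3800 / (100 * 0.82) = 1.5900

1.5900 N*m


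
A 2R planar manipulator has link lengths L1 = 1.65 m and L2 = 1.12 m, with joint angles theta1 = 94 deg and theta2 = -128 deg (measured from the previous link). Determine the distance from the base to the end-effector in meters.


x = L1*cos(th1) + L2*cos(th1+th2) = 0.813424
y = L1*sin(th1) + L2*sin(th1+th2) = 1.019685
d = sqrt(x^2 + y^2) = sqrt(0.661659 + 1.039757) = 1.3044

1.3044 m


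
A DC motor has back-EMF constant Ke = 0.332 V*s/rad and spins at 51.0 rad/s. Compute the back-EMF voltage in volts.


V_emf = Ke * omega = 0.332*51.0 = 16.9320

16.9320 V


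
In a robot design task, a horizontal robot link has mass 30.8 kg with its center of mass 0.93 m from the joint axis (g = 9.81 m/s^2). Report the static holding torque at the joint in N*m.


tau = m*g*L = 30.8 * 9.81 * 0.93 = 280.9976

280.9976 N*m


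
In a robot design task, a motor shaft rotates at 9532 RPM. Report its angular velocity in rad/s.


omega = 9532 * 2*pi/60 = 998.1887

998.1887 rad/s


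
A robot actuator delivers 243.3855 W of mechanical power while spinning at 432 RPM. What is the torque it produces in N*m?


omega = 432 * 2*pi/60 = 45.238934 rad/s
tau = P / omega = 243.3855 / 45.238934 = 5.3800

5.3800 N*m


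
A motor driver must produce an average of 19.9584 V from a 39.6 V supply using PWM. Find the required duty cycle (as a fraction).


D = V_avg/V_supply = 19.9584/39.6 = 0.5040

0.5040


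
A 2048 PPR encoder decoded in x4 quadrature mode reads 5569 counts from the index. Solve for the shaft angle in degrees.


angle = counts * 360 / (PPR*4) = 5569 * 360 / 8192 = 244.7314

244.7314 degrees


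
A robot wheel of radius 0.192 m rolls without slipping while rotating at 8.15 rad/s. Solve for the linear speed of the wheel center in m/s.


v = omega * r = 8.15 * 0.192 = 1.5648

1.5648 m/s


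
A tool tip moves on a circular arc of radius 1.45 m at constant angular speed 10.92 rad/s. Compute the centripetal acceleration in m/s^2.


a_c = omega^2 * r = 10.92^2 * 1.45 = 172.9073

172.9073 m/s^2


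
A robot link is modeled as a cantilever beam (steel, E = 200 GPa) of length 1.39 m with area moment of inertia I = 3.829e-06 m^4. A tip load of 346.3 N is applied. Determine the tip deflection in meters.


delta = F*L^3/(3*E*I) = 346.3*1.39^3/(3*2.000e+11*3.829e-06)
      = 930.0298597/2297400 = 4.0482e-04

4.0482e-04 m


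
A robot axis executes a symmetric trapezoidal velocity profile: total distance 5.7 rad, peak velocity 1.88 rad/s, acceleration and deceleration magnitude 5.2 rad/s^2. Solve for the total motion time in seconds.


t_acc = v/a = 1.88/5.2 = 0.361538 s
d_acc = v^2/(2a) = 0.339846 rad (each ramp)
d_cruise = 5.7 - 2*0.339846 = 5.020308 rad
t_cruise = 5.020308/1.88 = 2.670377 s
t_total = 2*0.361538 + 2.670377 = 3.3935

3.3935 s


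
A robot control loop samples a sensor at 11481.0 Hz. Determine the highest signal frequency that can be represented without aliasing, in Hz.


f_max = f_s/2 = 11481.0/2 = 5740.5000

5740.5000 Hz


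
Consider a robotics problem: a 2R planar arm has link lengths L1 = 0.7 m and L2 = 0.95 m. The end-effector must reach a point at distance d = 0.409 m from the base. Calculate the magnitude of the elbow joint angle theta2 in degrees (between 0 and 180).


cos(th2) = (d^2 - L1^2 - L2^2)/(2*L1*L2) = (0.409^2 - 0.7^2 - 0.95^2)/(2*0.7*0.95) = -0.92121729
th2 = acos(-0.92121729) = 157.1047 deg

157.1047 degrees


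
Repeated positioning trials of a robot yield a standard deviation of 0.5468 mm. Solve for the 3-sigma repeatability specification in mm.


repeatability = 3*sigma = 3*0.5468 = 1.6404

1.6404 mm


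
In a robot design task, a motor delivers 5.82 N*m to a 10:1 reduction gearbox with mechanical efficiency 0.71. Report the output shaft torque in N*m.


tau_out = tau_in * N * eta = 5.82 * 10 * 0.71 = 41.3220

41.3220 N*m


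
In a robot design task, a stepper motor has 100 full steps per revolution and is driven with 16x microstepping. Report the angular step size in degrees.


step = 360/(100*16) = 360/1600 = 0.2250

0.2250 degrees


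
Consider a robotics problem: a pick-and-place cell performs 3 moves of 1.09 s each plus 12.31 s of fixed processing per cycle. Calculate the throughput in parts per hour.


T_cycle = 3*1.09 + 12.31 = 15.5800 s
rate = 3600/T = 231.0655

231.0655 parts/hour


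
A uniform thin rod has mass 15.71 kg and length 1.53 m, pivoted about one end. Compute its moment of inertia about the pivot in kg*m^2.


I = (1/3)*m*L^2 = (1/3)*15.71*1.53^2 = 12.2585

12.2585 kg*m^2


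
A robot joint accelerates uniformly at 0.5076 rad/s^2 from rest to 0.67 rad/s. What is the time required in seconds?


t = delta_omega / alpha = 0.67 / 0.5076 = 1.3199

1.3199 s


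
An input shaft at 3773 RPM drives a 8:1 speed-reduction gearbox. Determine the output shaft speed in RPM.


omega_out = omega_in / N = 3773 / 8 = 471.6250

471.6250 RPM


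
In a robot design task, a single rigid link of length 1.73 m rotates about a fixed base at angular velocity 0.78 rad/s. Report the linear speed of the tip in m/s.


v = L*omega = 1.73 * 0.78 = 1.3494

1.3494 m/s


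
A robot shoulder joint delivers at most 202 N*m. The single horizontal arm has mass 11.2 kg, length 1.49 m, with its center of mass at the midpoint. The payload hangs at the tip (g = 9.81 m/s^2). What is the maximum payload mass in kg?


tau_arm = m_arm*g*(L/2) = 11.2*9.81*1.49/2 = 81.8546 N*m
tau_payload = tau_max - tau_arm = 202 - 81.8546 = 120.1454
m_payload = tau_payload / (g*L) = 120.1454 / (9.81*1.49) = 8.2196

8.2196 kg


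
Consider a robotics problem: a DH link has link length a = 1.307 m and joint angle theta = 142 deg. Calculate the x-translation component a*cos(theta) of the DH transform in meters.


a*cos(theta) = 1.307*cos(142 deg) = -1.0299

-1.0299 m


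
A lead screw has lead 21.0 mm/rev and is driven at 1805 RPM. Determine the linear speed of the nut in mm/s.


v = lead * (RPM/60) = 21.0*1805/60 = 631.7500

631.7500 mm/s


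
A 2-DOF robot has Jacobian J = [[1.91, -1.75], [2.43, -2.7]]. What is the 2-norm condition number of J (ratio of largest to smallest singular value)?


JJ^T eigenvalues: trace(JJ^T) = 19.9055, det(JJ^T) = det(J)^2 = 0.81812025
s_max^2 = (19.9055 + sqrt(392.95644925))/2 = 19.86431457
s_min^2 = (19.9055 - sqrt(392.95644925))/2 = 0.04118543
kappa = s_max/s_min = sqrt(19.86431457/0.04118543) = 21.9617

21.9617


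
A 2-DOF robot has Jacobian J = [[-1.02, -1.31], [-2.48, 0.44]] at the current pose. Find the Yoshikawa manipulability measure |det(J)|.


det(J) = -1.02*0.44 - (-1.31)*(-2.48) = -3.6976
|det(J)| = 3.6976

3.6976


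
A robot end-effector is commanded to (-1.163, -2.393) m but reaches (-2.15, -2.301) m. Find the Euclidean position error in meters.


dx = -2.15 - (-1.163) = -0.9870, dy = -2.301 - (-2.393) = 0.0920
err = sqrt(0.974169 + 0.008464) = 0.9913

0.9913 m


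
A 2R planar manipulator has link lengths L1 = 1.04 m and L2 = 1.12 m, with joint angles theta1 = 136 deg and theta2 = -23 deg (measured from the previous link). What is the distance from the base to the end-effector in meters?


x = L1*cos(th1) + L2*cos(th1+th2) = -1.185732
y = L1*sin(th1) + L2*sin(th1+th2) = 1.753410
d = sqrt(x^2 + y^2) = sqrt(1.405960 + 3.074447) = 2.1167

2.1167 m


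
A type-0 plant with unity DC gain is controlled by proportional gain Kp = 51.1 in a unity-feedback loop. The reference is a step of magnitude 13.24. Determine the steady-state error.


e_ss = R/(1 + Kp) = 13.24/(1 + 51.1) = 13.24/52.1000 = 0.2541

0.2541


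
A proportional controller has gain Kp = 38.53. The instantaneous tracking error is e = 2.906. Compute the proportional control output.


u_P = Kp * e = 38.53 * 2.906 = 111.9682

111.9682


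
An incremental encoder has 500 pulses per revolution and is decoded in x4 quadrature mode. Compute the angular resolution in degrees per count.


resolution = 360 / (PPR * 4) = 360 / 2000 = 0.1800

0.1800 degrees


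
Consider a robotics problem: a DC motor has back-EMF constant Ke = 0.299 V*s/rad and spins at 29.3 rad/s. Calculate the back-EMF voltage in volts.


V_emf = Ke * omega = 0.299*29.3 = 8.7607

8.7607 V


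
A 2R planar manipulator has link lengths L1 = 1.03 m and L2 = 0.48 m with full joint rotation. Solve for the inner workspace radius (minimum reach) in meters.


r_min = |L1 - L2| = |1.03 - 0.48| = 0.5500

0.5500 m


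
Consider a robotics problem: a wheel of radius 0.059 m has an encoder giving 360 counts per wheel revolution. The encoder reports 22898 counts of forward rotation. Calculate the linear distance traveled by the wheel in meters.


revs = 22898/360 = 63.605556
d = revs * 2*pi*r = 63.605556 * 2*pi*0.059 = 23.5791

23.5791 m


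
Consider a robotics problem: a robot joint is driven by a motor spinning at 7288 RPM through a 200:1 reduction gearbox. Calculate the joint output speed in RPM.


omega_joint = omega_motor / N = 7288 / 200 = 36.4400

36.4400 RPM


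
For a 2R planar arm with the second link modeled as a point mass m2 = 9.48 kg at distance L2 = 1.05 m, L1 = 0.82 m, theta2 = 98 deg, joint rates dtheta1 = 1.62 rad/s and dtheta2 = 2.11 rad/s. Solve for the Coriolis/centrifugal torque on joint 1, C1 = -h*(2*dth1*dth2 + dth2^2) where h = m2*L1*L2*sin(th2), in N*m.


h = m2*L1*L2*sin(th2) = 9.48*0.82*1.05*sin(98 deg) = 8.082845
C1 = -h*(2*1.62*2.11 + 2.11^2) = -8.082845*11.2885 = -91.2432

-91.2432 N*m


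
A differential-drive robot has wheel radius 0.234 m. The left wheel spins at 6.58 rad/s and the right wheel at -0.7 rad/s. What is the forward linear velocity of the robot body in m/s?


v = r*(wR + wL)/2 = 0.234*(-0.7 + 6.58)/2 = 0.6880

0.6880 m/s


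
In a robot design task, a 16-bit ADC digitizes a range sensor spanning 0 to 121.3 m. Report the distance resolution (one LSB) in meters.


res = range / 2^n = 121.3/2^16 = 121.3/65536 = 0.0019

0.0019 m


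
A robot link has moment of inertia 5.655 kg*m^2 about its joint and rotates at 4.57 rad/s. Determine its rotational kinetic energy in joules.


KE = (1/2)*I*omega^2 = 0.5*5.655*4.57^2 = 59.0521

59.0521 J


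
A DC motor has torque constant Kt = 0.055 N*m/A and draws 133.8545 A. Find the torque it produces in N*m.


tau = Kt * I = 0.055*133.8545 = 7.3620

7.3620 N*m


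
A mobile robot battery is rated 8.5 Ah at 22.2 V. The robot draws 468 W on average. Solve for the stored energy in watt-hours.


E = capacity * V = 8.5*22.2 = 188.7000

188.7000 Wh


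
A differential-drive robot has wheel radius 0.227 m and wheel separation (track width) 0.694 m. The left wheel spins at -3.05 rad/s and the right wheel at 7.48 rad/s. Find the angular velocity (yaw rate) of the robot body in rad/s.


omega = r*(wR - wL)/L = 0.227*(7.48 - (-3.05))/0.694 = 3.4443

3.4443 rad/s


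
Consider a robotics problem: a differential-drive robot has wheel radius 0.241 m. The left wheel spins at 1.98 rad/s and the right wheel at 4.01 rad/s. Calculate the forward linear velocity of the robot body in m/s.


v = r*(wR + wL)/2 = 0.241*(4.01 + 1.98)/2 = 0.7218

0.7218 m/s


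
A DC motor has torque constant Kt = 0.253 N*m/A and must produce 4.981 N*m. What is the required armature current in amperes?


I = tau / Kt = 4.981/0.253 = 19.6877

19.6877 A


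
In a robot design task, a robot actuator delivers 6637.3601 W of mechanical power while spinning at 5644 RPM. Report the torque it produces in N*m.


omega = 5644 * 2*pi/60 = 591.038298 rad/s
tau = P / omega = 6637.3601 / 591.038298 = 11.2300

11.2300 N*m


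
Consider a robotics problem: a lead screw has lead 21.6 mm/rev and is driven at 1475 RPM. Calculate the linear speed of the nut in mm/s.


v = lead * (RPM/60) = 21.6*1475/60 = 531.0000

531.0000 mm/s


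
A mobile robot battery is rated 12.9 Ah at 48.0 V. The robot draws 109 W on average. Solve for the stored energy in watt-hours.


E = capacity * V = 12.9*48.0 = 619.2000

619.2000 Wh


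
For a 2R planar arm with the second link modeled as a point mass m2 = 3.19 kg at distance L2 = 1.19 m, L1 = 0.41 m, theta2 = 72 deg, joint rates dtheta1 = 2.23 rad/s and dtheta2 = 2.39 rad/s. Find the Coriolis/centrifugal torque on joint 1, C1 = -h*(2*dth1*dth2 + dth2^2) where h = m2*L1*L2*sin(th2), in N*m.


h = m2*L1*L2*sin(th2) = 3.19*0.41*1.19*sin(72 deg) = 1.480225
C1 = -h*(2*2.23*2.39 + 2.39^2) = -1.480225*16.3715 = -24.2335

-24.2335 N*m


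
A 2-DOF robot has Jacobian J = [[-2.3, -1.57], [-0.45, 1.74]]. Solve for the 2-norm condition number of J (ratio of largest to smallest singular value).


JJ^T eigenvalues: trace(JJ^T) = 10.9850, det(JJ^T) = det(J)^2 = 22.16997225
s_max^2 = (10.9850 + sqrt(31.99033600))/2 = 8.32050000
s_min^2 = (10.9850 - sqrt(31.99033600))/2 = 2.66450000
kappa = s_max/s_min = sqrt(8.32050000/2.66450000) = 1.7671

1.7671


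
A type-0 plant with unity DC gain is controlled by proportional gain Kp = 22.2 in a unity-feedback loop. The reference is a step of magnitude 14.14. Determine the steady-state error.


e_ss = R/(1 + Kp) = 14.14/(1 + 22.2) = 14.14/23.2000 = 0.6095

0.6095


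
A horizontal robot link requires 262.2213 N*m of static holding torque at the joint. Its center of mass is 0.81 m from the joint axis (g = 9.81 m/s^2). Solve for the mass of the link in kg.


m = tau / (g*L) = 262.2213 / (9.81 * 0.81) = 33.0000

33.0000 kg


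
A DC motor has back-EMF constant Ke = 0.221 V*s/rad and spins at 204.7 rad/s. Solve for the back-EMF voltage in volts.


V_emf = Ke * omega = 0.221*204.7 = 45.2387

45.2387 V


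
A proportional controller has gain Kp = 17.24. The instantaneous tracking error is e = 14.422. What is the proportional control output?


u_P = Kp * e = 17.24 * 14.422 = 248.6353

248.6353


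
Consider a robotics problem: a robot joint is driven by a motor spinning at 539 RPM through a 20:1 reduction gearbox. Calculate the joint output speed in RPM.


omega_joint = omega_motor / N = 539 / 20 = 26.9500

26.9500 RPM


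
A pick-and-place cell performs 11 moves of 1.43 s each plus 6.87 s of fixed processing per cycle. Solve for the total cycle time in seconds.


T = 11*1.43 + 6.87 = 22.6000

22.6000 s


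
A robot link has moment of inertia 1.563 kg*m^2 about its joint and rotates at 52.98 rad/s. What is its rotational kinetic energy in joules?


KE = (1/2)*I*omega^2 = 0.5*1.563*52.98^2 = 2193.5770

2193.5770 J


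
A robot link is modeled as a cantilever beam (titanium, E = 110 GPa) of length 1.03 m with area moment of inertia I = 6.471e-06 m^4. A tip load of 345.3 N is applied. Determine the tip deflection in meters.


delta = F*L^3/(3*E*I) = 345.3*1.03^3/(3*1.100e+11*6.471e-06)
      = 377.3186331/2135430 = 1.7669e-04

1.7669e-04 m


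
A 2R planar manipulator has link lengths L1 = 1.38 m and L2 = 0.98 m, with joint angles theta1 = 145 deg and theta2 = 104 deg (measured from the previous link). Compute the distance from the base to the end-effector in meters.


x = L1*cos(th1) + L2*cos(th1+th2) = -1.481630
y = L1*sin(th1) + L2*sin(th1+th2) = -0.123373
d = sqrt(x^2 + y^2) = sqrt(2.195227 + 0.015221) = 1.4868

1.4868 m


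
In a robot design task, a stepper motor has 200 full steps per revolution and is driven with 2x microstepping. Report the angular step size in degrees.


step = 360/(200*2) = 360/400 = 0.9000

0.9000 degrees


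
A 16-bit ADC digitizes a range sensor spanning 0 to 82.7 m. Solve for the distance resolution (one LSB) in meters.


res = range / 2^n = 82.7/2^16 = 82.7/65536 = 0.0013

0.0013 m


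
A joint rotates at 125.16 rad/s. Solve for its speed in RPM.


RPM = 125.16 * 60/(2*pi) = 1195.1900

1195.1900 RPM


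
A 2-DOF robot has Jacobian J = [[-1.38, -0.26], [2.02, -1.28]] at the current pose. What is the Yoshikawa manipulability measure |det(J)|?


det(J) = -1.38*-1.28 - (-0.26)*(2.02) = 2.2916
|det(J)| = 2.2916

2.2916


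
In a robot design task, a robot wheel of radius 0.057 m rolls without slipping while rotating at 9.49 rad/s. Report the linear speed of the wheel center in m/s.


v = omega * r = 9.49 * 0.057 = 0.5409

0.5409 m/s


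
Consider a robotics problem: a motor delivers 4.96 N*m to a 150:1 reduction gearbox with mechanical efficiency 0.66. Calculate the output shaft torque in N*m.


tau_out = tau_in * N * eta = 4.96 * 150 * 0.66 = 491.0400

491.0400 N*m


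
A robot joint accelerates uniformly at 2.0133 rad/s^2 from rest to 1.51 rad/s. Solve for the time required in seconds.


t = delta_omega / alpha = 1.51 / 2.0133 = 0.7500

0.7500 s


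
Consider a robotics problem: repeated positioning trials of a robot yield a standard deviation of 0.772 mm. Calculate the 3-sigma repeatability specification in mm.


repeatability = 3*sigma = 3*0.772 = 2.3160

2.3160 mm


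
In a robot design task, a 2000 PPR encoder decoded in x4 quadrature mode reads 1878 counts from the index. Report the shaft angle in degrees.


angle = counts * 360 / (PPR*4) = 1878 * 360 / 8000 = 84.5100

84.5100 degrees


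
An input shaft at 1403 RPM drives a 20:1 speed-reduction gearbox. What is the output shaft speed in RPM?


omega_out = omega_in / N = 1403 / 20 = 70.1500

70.1500 RPM


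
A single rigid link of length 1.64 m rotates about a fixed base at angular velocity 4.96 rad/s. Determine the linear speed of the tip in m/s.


v = L*omega = 1.64 * 4.96 = 8.1344

8.1344 m/s


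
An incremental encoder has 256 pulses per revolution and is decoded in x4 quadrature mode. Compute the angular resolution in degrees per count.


resolution = 360 / (PPR * 4) = 360 / 1024 = 0.3516

0.3516 degrees


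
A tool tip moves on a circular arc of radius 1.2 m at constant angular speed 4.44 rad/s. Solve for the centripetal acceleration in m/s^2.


a_c = omega^2 * r = 4.44^2 * 1.2 = 23.6563

23.6563 m/s^2


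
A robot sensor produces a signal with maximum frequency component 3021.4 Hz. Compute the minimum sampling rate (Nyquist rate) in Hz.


f_s,min = 2*f_max = 2*3021.4 = 6042.8000

6042.8000 Hz


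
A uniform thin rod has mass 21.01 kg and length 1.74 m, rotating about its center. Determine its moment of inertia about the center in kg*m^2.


I = (1/12)*m*L^2 = (1/12)*21.01*1.74^2 = 5.3008

5.3008 kg*m^2


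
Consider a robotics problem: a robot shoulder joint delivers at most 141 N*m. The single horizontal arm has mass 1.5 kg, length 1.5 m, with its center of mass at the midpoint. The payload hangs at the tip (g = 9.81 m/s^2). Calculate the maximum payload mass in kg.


tau_arm = m_arm*g*(L/2) = 1.5*9.81*1.5/2 = 11.0362 N*m
tau_payload = tau_max - tau_arm = 141 - 11.0362 = 129.9638
m_payload = tau_payload / (g*L) = 129.9638 / (9.81*1.5) = 8.8321

8.8321 kg


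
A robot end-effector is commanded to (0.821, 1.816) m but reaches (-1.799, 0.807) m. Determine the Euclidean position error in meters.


dx = -1.799 - (0.821) = -2.6200, dy = 0.807 - (1.816) = -1.0090
err = sqrt(6.864400 + 1.018081) = 2.8076

2.8076 m


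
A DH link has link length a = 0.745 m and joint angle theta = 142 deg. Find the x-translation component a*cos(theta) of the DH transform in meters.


a*cos(theta) = 0.745*cos(142 deg) = -0.5871

-0.5871 m


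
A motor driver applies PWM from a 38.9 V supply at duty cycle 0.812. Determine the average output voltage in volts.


V_avg = V_supply * D = 38.9*0.812 = 31.5868

31.5868 V


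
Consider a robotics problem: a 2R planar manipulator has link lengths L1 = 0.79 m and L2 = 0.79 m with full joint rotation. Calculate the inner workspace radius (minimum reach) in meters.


r_min = |L1 - L2| = |0.79 - 0.79| = 0

0 m


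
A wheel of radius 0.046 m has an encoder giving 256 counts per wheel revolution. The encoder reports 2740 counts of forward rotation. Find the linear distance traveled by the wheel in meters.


revs = 2740/256 = 10.703125
d = revs * 2*pi*r = 10.703125 * 2*pi*0.046 = 3.0935

3.0935 m


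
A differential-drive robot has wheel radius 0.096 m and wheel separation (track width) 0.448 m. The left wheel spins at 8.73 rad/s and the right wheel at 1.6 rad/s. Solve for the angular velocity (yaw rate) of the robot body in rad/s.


omega = r*(wR - wL)/L = 0.096*(1.6 - (8.73))/0.448 = -1.5279

-1.5279 rad/s
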